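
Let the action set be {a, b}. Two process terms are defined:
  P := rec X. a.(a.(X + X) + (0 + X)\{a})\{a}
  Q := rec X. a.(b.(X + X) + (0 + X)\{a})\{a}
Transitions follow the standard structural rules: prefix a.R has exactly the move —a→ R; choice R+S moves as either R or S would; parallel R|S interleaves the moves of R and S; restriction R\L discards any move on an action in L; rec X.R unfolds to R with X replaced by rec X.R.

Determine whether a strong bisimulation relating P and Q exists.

LTS(P): 2 reachable states
  s0 = rec X. a.(a.(X + X) + (0 + X)\{a})\{a} ⊢ =a=> s1
  s1 = (a.((rec X. a.(a.(X + X) + (0 + X)\{a})\{a}) + (rec X. a.(a.(X + X) + (0 + X)\{a})\{a})) + (0 + (rec X. a.(a.(X + X) + (0 + X)\{a})\{a}))\{a})\{a} ⊢ ·
LTS(Q): 3 reachable states
  t0 = rec X. a.(b.(X + X) + (0 + X)\{a})\{a} ⊢ =a=> t1
  t1 = (b.((rec X. a.(b.(X + X) + (0 + X)\{a})\{a}) + (rec X. a.(b.(X + X) + (0 + X)\{a})\{a})) + (0 + (rec X. a.(b.(X + X) + (0 + X)\{a})\{a}))\{a})\{a} ⊢ =b=> t2
  t2 = ((rec X. a.(b.(X + X) + (0 + X)\{a})\{a}) + (rec X. a.(b.(X + X) + (0 + X)\{a})\{a}))\{a} ⊢ ·
Coarsest stable partition (strong bisimilarity classes):
  B0 = {s0}
  B1 = {s1, t2}
  B2 = {t0}
  B3 = {t1}
s0 ∈ B0, t0 ∈ B2 → different blocks

not bisimilar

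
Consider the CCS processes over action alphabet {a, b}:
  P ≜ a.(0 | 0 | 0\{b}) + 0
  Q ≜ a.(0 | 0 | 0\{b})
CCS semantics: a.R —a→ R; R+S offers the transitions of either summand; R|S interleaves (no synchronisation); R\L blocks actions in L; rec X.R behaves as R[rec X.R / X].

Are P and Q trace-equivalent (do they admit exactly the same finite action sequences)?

trace-equivalent

Reachable graph of P (2 states):
  m0 = a.(0 | 0 | 0\{b}) + 0 has moves —a→ m1
  m1 = 0 | 0 | 0\{b} has moves stopped
Reachable graph of Q (2 states):
  n0 = a.(0 | 0 | 0\{b}) has moves —a→ n1
  n1 = 0 | 0 | 0\{b} has moves stopped
Bisimilarity quotient blocks:
  B0 = {m0, n0}
  B1 = {m1, n1}
m0 ∈ B0, n0 ∈ B0 → same block
Bisimilar ⇒ trace-equivalent.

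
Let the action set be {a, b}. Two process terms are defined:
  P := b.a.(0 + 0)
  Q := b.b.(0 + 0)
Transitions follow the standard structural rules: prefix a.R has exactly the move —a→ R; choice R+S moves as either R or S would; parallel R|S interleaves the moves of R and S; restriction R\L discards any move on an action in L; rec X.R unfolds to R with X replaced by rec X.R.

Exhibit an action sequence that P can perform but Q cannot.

Reachable graph of P (3 states):
  s0 = b.a.(0 + 0) has moves -b-> s1
  s1 = a.(0 + 0) has moves -a-> s2
  s2 = 0 + 0 has moves stopped
Reachable graph of Q (3 states):
  t0 = b.b.(0 + 0) has moves -b-> t1
  t1 = b.(0 + 0) has moves -b-> t2
  t2 = 0 + 0 has moves stopped
Executing ba from P (initial set {s0}):
  [1] b ⇒ {s1}
  [2] a ⇒ {s2}
  — P admits the full trace.
Executing ba from Q (initial set {t0}):
  [1] b ⇒ {t1}
  [2] a ⇒ ∅ (Q stuck)

ba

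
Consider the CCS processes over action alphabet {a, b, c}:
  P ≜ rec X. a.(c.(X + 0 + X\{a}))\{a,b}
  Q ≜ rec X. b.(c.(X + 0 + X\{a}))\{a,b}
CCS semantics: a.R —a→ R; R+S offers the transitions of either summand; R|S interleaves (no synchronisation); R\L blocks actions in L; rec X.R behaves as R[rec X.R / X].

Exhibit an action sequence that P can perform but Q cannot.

P's transition system — 3 states:
  s0 = rec X. a.(c.(X + 0 + X\{a}))\{a,b} ⊢ --a--▸ s1
  s1 = (c.((rec X. a.(c.(X + 0 + X\{a}))\{a,b}) + 0 + (rec X. a.(c.(X + 0 + X\{a}))\{a,b})\{a}))\{a,b} ⊢ --c--▸ s2
  s2 = ((rec X. a.(c.(X + 0 + X\{a}))\{a,b}) + 0 + (rec X. a.(c.(X + 0 + X\{a}))\{a,b})\{a})\{a,b} ⊢ (no moves)
Q's transition system — 3 states:
  t0 = rec X. b.(c.(X + 0 + X\{a}))\{a,b} ⊢ --b--▸ t1
  t1 = (c.((rec X. b.(c.(X + 0 + X\{a}))\{a,b}) + 0 + (rec X. b.(c.(X + 0 + X\{a}))\{a,b})\{a}))\{a,b} ⊢ --c--▸ t2
  t2 = ((rec X. b.(c.(X + 0 + X\{a}))\{a,b}) + 0 + (rec X. b.(c.(X + 0 + X\{a}))\{a,b})\{a})\{a,b} ⊢ (no moves)
Executing a from P (initial set {s0}):
  after a @ step 1: {s1}
  — P admits the full trace.
Executing a from Q (initial set {t0}):
  after a @ step 1: no successor for Q

a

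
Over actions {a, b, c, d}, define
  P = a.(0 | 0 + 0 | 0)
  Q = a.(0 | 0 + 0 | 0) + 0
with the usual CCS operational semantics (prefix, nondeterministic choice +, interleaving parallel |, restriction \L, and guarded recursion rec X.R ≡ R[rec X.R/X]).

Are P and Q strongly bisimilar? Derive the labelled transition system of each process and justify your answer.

bisimilar

Reachable graph of P (2 states):
  p0 = a.(0 | 0 + 0 | 0) has moves =a=> p1
  p1 = 0 | 0 + 0 | 0 has moves ∅
Reachable graph of Q (2 states):
  q0 = a.(0 | 0 + 0 | 0) + 0 has moves =a=> q1
  q1 = 0 | 0 + 0 | 0 has moves ∅
Bisimilarity quotient blocks:
  B0 = {p0, q0}
  B1 = {p1, q1}
p0 ∈ B0, q0 ∈ B0 → same block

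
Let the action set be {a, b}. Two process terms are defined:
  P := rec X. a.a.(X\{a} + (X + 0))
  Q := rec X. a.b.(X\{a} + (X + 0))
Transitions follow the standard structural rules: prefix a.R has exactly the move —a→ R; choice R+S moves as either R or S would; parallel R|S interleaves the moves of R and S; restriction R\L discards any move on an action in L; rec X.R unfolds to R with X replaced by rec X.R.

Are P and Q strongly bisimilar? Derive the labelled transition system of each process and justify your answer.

LTS(P): 3 reachable states
  u0 = rec X. a.a.(X\{a} + (X + 0)) → =a=> u1
  u1 = a.((rec X. a.a.(X\{a} + (X + 0)))\{a} + ((rec X. a.a.(X\{a} + (X + 0))) + 0)) → =a=> u2
  u2 = (rec X. a.a.(X\{a} + (X + 0)))\{a} + ((rec X. a.a.(X\{a} + (X + 0))) + 0) → =a=> u1
LTS(Q): 3 reachable states
  v0 = rec X. a.b.(X\{a} + (X + 0)) → =a=> v1
  v1 = b.((rec X. a.b.(X\{a} + (X + 0)))\{a} + ((rec X. a.b.(X\{a} + (X + 0))) + 0)) → =b=> v2
  v2 = (rec X. a.b.(X\{a} + (X + 0)))\{a} + ((rec X. a.b.(X\{a} + (X + 0))) + 0) → =a=> v1
Partition-refinement fixed point:
  B0 = {u0, u1, u2}
  B1 = {v0, v2}
  B2 = {v1}
u0 ∈ B0, v0 ∈ B1 → different blocks

P ≁ Q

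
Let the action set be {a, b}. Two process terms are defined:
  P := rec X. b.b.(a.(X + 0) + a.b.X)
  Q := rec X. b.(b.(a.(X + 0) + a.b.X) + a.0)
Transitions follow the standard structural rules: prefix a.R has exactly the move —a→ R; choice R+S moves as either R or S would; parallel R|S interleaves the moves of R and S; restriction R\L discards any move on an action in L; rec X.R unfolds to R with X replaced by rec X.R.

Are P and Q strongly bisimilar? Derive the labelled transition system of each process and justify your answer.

NO

Reachable graph of P (5 states):
  s0 = rec X. b.b.(a.(X + 0) + a.b.X) | --b--▸ s1
  s1 = b.(a.((rec X. b.b.(a.(X + 0) + a.b.X)) + 0) + a.b.(rec X. b.b.(a.(X + 0) + a.b.X))) | --b--▸ s2
  s2 = a.((rec X. b.b.(a.(X + 0) + a.b.X)) + 0) + a.b.(rec X. b.b.(a.(X + 0) + a.b.X)) | --a--▸ s3, --a--▸ s4
  s3 = (rec X. b.b.(a.(X + 0) + a.b.X)) + 0 | --b--▸ s1
  s4 = b.(rec X. b.b.(a.(X + 0) + a.b.X)) | --b--▸ s0
Reachable graph of Q (6 states):
  t0 = rec X. b.(b.(a.(X + 0) + a.b.X) + a.0) | --b--▸ t1
  t1 = b.(a.((rec X. b.(b.(a.(X + 0) + a.b.X) + a.0)) + 0) + a.b.(rec X. b.(b.(a.(X + 0) + a.b.X) + a.0))) + a.0 | --a--▸ t2, --b--▸ t3
  t2 = 0 | deadlocked
  t3 = a.((rec X. b.(b.(a.(X + 0) + a.b.X) + a.0)) + 0) + a.b.(rec X. b.(b.(a.(X + 0) + a.b.X) + a.0)) | --a--▸ t4, --a--▸ t5
  t4 = (rec X. b.(b.(a.(X + 0) + a.b.X) + a.0)) + 0 | --b--▸ t1
  t5 = b.(rec X. b.(b.(a.(X + 0) + a.b.X) + a.0)) | --b--▸ t0
Coarsest stable partition (strong bisimilarity classes):
  B0 = {s0, s3}
  B1 = {s1}
  B2 = {s2}
  B3 = {s4}
  B4 = {t0, t4}
  B5 = {t1}
  B6 = {t2}
  B7 = {t3}
  B8 = {t5}
s0 ∈ B0, t0 ∈ B4 → different blocks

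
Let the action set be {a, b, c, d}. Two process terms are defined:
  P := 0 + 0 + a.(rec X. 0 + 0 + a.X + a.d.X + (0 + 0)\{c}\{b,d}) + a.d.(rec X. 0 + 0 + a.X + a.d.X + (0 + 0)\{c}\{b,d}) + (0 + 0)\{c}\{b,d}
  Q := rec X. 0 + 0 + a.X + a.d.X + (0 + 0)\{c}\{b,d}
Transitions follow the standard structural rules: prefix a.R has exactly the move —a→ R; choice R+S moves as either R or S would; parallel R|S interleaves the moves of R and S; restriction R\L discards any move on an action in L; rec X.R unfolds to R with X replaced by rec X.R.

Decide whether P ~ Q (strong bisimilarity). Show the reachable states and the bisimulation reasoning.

YES

LTS(P): 3 reachable states
  m0 = 0 + 0 + a.(rec X. 0 + 0 + a.X + a.d.X + (0 + 0)\{c}\{b,d}) + a.d.(rec X. 0 + 0 + a.X + a.d.X + (0 + 0)\{c}\{b,d}) + (0 + 0)\{c}\{b,d} → --a--▸ m1, --a--▸ m2
  m1 = d.(rec X. 0 + 0 + a.X + a.d.X + (0 + 0)\{c}\{b,d}) → --d--▸ m2
  m2 = rec X. 0 + 0 + a.X + a.d.X + (0 + 0)\{c}\{b,d} → --a--▸ m1, --a--▸ m2
LTS(Q): 2 reachable states
  n0 = rec X. 0 + 0 + a.X + a.d.X + (0 + 0)\{c}\{b,d} → --a--▸ n0, --a--▸ n1
  n1 = d.(rec X. 0 + 0 + a.X + a.d.X + (0 + 0)\{c}\{b,d}) → --d--▸ n0
Coarsest stable partition (strong bisimilarity classes):
  B0 = {m0, m2, n0}
  B1 = {m1, n1}
m0 ∈ B0, n0 ∈ B0 → same block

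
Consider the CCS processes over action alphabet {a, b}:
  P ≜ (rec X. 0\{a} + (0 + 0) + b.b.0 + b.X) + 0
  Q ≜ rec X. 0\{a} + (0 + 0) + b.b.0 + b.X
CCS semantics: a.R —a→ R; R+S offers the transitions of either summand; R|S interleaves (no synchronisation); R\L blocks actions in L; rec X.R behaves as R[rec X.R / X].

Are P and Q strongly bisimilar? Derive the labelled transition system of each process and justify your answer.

Reachable graph of P (4 states):
  m0 = (rec X. 0\{a} + (0 + 0) + b.b.0 + b.X) + 0 ⊢ ··b··> m1, ··b··> m2
  m1 = b.0 ⊢ ··b··> m3
  m2 = rec X. 0\{a} + (0 + 0) + b.b.0 + b.X ⊢ ··b··> m1, ··b··> m2
  m3 = 0 ⊢ (no moves)
Reachable graph of Q (3 states):
  n0 = rec X. 0\{a} + (0 + 0) + b.b.0 + b.X ⊢ ··b··> n0, ··b··> n1
  n1 = b.0 ⊢ ··b··> n2
  n2 = 0 ⊢ (no moves)
Bisimilarity quotient blocks:
  B0 = {m0, m2, n0}
  B1 = {m1, n1}
  B2 = {m3, n2}
m0 ∈ B0, n0 ∈ B0 → same block

P ~ Q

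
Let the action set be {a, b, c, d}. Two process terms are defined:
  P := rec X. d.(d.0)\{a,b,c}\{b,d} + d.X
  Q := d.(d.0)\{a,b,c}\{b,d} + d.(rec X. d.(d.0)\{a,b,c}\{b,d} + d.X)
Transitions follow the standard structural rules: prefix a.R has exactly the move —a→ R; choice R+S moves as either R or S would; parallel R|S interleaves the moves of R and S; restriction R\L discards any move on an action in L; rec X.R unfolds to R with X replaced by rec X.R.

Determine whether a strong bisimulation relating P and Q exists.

Reachable graph of P (2 states):
  s0 = rec X. d.(d.0)\{a,b,c}\{b,d} + d.X → --d--▸ s0, --d--▸ s1
  s1 = (d.0)\{a,b,c}\{b,d} → (no moves)
Reachable graph of Q (3 states):
  t0 = d.(d.0)\{a,b,c}\{b,d} + d.(rec X. d.(d.0)\{a,b,c}\{b,d} + d.X) → --d--▸ t1, --d--▸ t2
  t1 = (d.0)\{a,b,c}\{b,d} → (no moves)
  t2 = rec X. d.(d.0)\{a,b,c}\{b,d} + d.X → --d--▸ t1, --d--▸ t2
Bisimilarity quotient blocks:
  B0 = {s0, t0, t2}
  B1 = {s1, t1}
s0 ∈ B0, t0 ∈ B0 → same block

bisimilar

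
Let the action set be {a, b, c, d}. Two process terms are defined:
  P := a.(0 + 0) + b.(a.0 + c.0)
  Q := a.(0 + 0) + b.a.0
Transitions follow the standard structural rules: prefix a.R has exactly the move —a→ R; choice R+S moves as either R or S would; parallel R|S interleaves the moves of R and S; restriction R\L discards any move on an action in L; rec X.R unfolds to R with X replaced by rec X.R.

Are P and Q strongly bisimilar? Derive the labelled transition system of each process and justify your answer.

NO

P's transition system — 4 states:
  u0 = a.(0 + 0) + b.(a.0 + c.0) → -a-> u1, -b-> u2
  u1 = 0 + 0 → ∅
  u2 = a.0 + c.0 → -a-> u3, -c-> u3
  u3 = 0 → ∅
Q's transition system — 4 states:
  v0 = a.(0 + 0) + b.a.0 → -a-> v1, -b-> v2
  v1 = 0 + 0 → ∅
  v2 = a.0 → -a-> v3
  v3 = 0 → ∅
Coarsest stable partition (strong bisimilarity classes):
  B0 = {u0}
  B1 = {u1, u3, v1, v3}
  B2 = {u2}
  B3 = {v0}
  B4 = {v2}
u0 ∈ B0, v0 ∈ B3 → different blocks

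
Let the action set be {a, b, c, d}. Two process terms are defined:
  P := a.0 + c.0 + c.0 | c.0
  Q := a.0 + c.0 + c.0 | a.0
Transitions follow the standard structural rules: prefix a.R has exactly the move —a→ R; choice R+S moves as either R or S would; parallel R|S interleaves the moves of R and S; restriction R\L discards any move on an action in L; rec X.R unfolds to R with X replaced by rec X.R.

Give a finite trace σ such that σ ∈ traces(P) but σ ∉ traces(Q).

LTS(P): 5 reachable states
  s0 = a.0 + c.0 + c.0 | c.0 has moves -a-> s1, -c-> s1, -c-> s2, -c-> s3
  s1 = 0 has moves ∅
  s2 = 0 | c.0 has moves -c-> s4
  s3 = c.0 | 0 has moves -c-> s4
  s4 = 0 | 0 has moves ∅
LTS(Q): 5 reachable states
  t0 = a.0 + c.0 + c.0 | a.0 has moves -a-> t1, -a-> t2, -c-> t1, -c-> t3
  t1 = 0 has moves ∅
  t2 = c.0 | 0 has moves -c-> t4
  t3 = 0 | a.0 has moves -a-> t4
  t4 = 0 | 0 has moves ∅
Trace ⟨cc⟩ through P, begin at {s0}:
  [1] c ⇒ {s1, s2, s3}
  [2] c ⇒ {s4}
  ✓ P
Trace ⟨cc⟩ through Q, begin at {t0}:
  [1] c ⇒ {t1, t3}
  [2] c ⇒ ∅ (Q stuck)

cc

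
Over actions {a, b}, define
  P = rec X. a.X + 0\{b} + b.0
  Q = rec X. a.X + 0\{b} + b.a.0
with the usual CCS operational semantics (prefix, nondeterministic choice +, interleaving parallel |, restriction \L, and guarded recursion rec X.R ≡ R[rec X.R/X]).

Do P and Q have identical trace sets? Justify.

Reachable graph of P (2 states):
  u0 = rec X. a.X + 0\{b} + b.0 has moves -a-> u0, -b-> u1
  u1 = 0 has moves deadlocked
Reachable graph of Q (3 states):
  v0 = rec X. a.X + 0\{b} + b.a.0 has moves -a-> v0, -b-> v1
  v1 = a.0 has moves -a-> v2
  v2 = 0 has moves deadlocked
Run σ = ⟨ba⟩ on Q: start {v0}
  [1] b ⇒ {v1}
  [2] a ⇒ {v2}
  — Q admits the full trace.
Run σ = ⟨ba⟩ on P: start {u0}
  [1] b ⇒ {u1}
  [2] a ⇒ ∅ (P stuck)

trace-distinct — witness ⟨ba⟩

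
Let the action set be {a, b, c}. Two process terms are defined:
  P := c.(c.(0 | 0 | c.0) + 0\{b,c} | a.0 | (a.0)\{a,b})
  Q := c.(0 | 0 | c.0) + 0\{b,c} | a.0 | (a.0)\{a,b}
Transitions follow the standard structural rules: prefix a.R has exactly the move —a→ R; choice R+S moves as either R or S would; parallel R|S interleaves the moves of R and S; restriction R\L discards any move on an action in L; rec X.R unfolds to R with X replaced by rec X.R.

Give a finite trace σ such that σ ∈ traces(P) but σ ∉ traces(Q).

Reachable graph of P (5 states):
  s0 = c.(c.(0 | 0 | c.0) + 0\{b,c} | a.0 | (a.0)\{a,b}) | —c→ s1
  s1 = c.(0 | 0 | c.0) + 0\{b,c} | a.0 | (a.0)\{a,b} | —a→ s2, —c→ s3
  s2 = 0\{b,c} | 0 | (a.0)\{a,b} | deadlocked
  s3 = 0 | 0 | c.0 | —c→ s4
  s4 = 0 | 0 | 0 | deadlocked
Reachable graph of Q (4 states):
  t0 = c.(0 | 0 | c.0) + 0\{b,c} | a.0 | (a.0)\{a,b} | —a→ t1, —c→ t2
  t1 = 0\{b,c} | 0 | (a.0)\{a,b} | deadlocked
  t2 = 0 | 0 | c.0 | —c→ t3
  t3 = 0 | 0 | 0 | deadlocked
Trace ⟨ca⟩ through P, begin at {s0}:
  step 1 (c): {s1}
  step 2 (a): {s2}
  ✓ P
Trace ⟨ca⟩ through Q, begin at {t0}:
  step 1 (c): {t2}
  step 2 (a): ∅  — Q cannot continue

ca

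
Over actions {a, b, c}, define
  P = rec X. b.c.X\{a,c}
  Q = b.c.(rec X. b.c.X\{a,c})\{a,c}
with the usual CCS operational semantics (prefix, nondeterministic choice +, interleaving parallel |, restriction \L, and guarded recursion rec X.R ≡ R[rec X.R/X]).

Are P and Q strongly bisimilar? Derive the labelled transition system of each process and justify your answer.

P ~ Q

LTS(P): 4 reachable states
  s0 = rec X. b.c.X\{a,c} | =b=> s1
  s1 = c.(rec X. b.c.X\{a,c})\{a,c} | =c=> s2
  s2 = (rec X. b.c.X\{a,c})\{a,c} | =b=> s3
  s3 = (c.(rec X. b.c.X\{a,c})\{a,c})\{a,c} | ·
LTS(Q): 4 reachable states
  t0 = b.c.(rec X. b.c.X\{a,c})\{a,c} | =b=> t1
  t1 = c.(rec X. b.c.X\{a,c})\{a,c} | =c=> t2
  t2 = (rec X. b.c.X\{a,c})\{a,c} | =b=> t3
  t3 = (c.(rec X. b.c.X\{a,c})\{a,c})\{a,c} | ·
Bisimilarity quotient blocks:
  B0 = {s0, t0}
  B1 = {s1, t1}
  B2 = {s2, t2}
  B3 = {s3, t3}
s0 ∈ B0, t0 ∈ B0 → same block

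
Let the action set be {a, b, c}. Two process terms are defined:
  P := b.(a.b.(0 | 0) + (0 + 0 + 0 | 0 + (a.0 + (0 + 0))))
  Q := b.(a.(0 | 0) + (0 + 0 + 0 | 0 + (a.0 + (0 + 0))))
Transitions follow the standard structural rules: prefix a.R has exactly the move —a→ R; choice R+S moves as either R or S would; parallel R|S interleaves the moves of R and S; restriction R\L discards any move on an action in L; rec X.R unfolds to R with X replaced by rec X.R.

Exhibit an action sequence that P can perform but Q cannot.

bab

P's transition system — 5 states:
  m0 = b.(a.b.(0 | 0) + (0 + 0 + 0 | 0 + (a.0 + (0 + 0)))) has moves --b--▸ m1
  m1 = a.b.(0 | 0) + (0 + 0 + 0 | 0 + (a.0 + (0 + 0))) has moves --a--▸ m2, --a--▸ m3
  m2 = 0 has moves (no moves)
  m3 = b.(0 | 0) has moves --b--▸ m4
  m4 = 0 | 0 has moves (no moves)
Q's transition system — 4 states:
  n0 = b.(a.(0 | 0) + (0 + 0 + 0 | 0 + (a.0 + (0 + 0)))) has moves --b--▸ n1
  n1 = a.(0 | 0) + (0 + 0 + 0 | 0 + (a.0 + (0 + 0))) has moves --a--▸ n2, --a--▸ n3
  n2 = 0 has moves (no moves)
  n3 = 0 | 0 has moves (no moves)
Executing bab from P (initial set {m0}):
  [1] b ⇒ {m1}
  [2] a ⇒ {m2, m3}
  [3] b ⇒ {m4}
  — P admits the full trace.
Executing bab from Q (initial set {n0}):
  [1] b ⇒ {n1}
  [2] a ⇒ {n2, n3}
  [3] b ⇒ no successor for Q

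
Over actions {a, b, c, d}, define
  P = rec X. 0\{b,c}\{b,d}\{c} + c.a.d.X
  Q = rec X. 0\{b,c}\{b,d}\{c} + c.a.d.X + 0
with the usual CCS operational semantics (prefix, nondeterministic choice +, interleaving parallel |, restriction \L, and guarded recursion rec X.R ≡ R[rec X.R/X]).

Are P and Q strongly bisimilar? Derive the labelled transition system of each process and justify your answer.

LTS(P): 3 reachable states
  m0 = rec X. 0\{b,c}\{b,d}\{c} + c.a.d.X has moves ··c··> m1
  m1 = a.d.(rec X. 0\{b,c}\{b,d}\{c} + c.a.d.X) has moves ··a··> m2
  m2 = d.(rec X. 0\{b,c}\{b,d}\{c} + c.a.d.X) has moves ··d··> m0
LTS(Q): 3 reachable states
  n0 = rec X. 0\{b,c}\{b,d}\{c} + c.a.d.X + 0 has moves ··c··> n1
  n1 = a.d.(rec X. 0\{b,c}\{b,d}\{c} + c.a.d.X + 0) has moves ··a··> n2
  n2 = d.(rec X. 0\{b,c}\{b,d}\{c} + c.a.d.X + 0) has moves ··d··> n0
Bisimilarity quotient blocks:
  B0 = {m0, n0}
  B1 = {m1, n1}
  B2 = {m2, n2}
m0 ∈ B0, n0 ∈ B0 → same block

bisimilar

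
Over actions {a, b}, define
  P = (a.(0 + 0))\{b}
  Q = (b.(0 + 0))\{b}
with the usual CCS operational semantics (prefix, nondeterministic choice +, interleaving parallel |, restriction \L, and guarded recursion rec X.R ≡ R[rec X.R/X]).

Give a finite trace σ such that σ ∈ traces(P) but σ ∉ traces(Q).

P's transition system — 2 states:
  m0 = (a.(0 + 0))\{b} :: -a-> m1
  m1 = (0 + 0)\{b} :: deadlocked
Q's transition system — 1 states:
  n0 = (b.(0 + 0))\{b} :: deadlocked
Trace ⟨a⟩ through P, begin at {m0}:
  [1] a ⇒ {m1}
  — P admits the full trace.
Trace ⟨a⟩ through Q, begin at {n0}:
  [1] a ⇒ ∅ (Q stuck)

a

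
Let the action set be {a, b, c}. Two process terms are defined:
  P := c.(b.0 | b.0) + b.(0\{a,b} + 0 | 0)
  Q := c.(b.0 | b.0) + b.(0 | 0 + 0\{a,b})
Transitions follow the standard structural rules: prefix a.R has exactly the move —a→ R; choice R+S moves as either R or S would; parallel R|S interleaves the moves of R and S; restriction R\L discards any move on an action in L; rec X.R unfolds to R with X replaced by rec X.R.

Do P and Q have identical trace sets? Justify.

LTS(P): 6 reachable states
  p0 = c.(b.0 | b.0) + b.(0\{a,b} + 0 | 0) → =b=> p1, =c=> p2
  p1 = 0\{a,b} + 0 | 0 → ∅
  p2 = b.0 | b.0 → =b=> p3, =b=> p4
  p3 = 0 | b.0 → =b=> p5
  p4 = b.0 | 0 → =b=> p5
  p5 = 0 | 0 → ∅
LTS(Q): 6 reachable states
  q0 = c.(b.0 | b.0) + b.(0 | 0 + 0\{a,b}) → =b=> q1, =c=> q2
  q1 = 0 | 0 + 0\{a,b} → ∅
  q2 = b.0 | b.0 → =b=> q3, =b=> q4
  q3 = 0 | b.0 → =b=> q5
  q4 = b.0 | 0 → =b=> q5
  q5 = 0 | 0 → ∅
Bisimilarity quotient blocks:
  B0 = {p0, q0}
  B1 = {p1, p5, q1, q5}
  B2 = {p2, q2}
  B3 = {p3, p4, q3, q4}
p0 ∈ B0, q0 ∈ B0 → same block
Bisimilar ⇒ trace-equivalent.

trace-equivalent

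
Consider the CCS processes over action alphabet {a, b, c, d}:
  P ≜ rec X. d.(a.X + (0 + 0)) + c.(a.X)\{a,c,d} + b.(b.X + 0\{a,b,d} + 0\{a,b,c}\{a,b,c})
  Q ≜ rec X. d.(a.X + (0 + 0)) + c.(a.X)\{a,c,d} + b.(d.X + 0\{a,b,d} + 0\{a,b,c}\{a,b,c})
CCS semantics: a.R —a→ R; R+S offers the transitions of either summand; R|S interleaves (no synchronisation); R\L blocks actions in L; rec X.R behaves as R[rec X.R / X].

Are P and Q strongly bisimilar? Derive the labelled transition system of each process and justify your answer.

NO

LTS(P): 4 reachable states
  s0 = rec X. d.(a.X + (0 + 0)) + c.(a.X)\{a,c,d} + b.(b.X + 0\{a,b,d} + 0\{a,b,c}\{a,b,c}) | —b→ s1, —c→ s2, —d→ s3
  s1 = b.(rec X. d.(a.X + (0 + 0)) + c.(a.X)\{a,c,d} + b.(b.X + 0\{a,b,d} + 0\{a,b,c}\{a,b,c})) + 0\{a,b,d} + 0\{a,b,c}\{a,b,c} | —b→ s0
  s2 = (a.(rec X. d.(a.X + (0 + 0)) + c.(a.X)\{a,c,d} + b.(b.X + 0\{a,b,d} + 0\{a,b,c}\{a,b,c})))\{a,c,d} | deadlocked
  s3 = a.(rec X. d.(a.X + (0 + 0)) + c.(a.X)\{a,c,d} + b.(b.X + 0\{a,b,d} + 0\{a,b,c}\{a,b,c})) + (0 + 0) | —a→ s0
LTS(Q): 4 reachable states
  t0 = rec X. d.(a.X + (0 + 0)) + c.(a.X)\{a,c,d} + b.(d.X + 0\{a,b,d} + 0\{a,b,c}\{a,b,c}) | —b→ t1, —c→ t2, —d→ t3
  t1 = d.(rec X. d.(a.X + (0 + 0)) + c.(a.X)\{a,c,d} + b.(d.X + 0\{a,b,d} + 0\{a,b,c}\{a,b,c})) + 0\{a,b,d} + 0\{a,b,c}\{a,b,c} | —d→ t0
  t2 = (a.(rec X. d.(a.X + (0 + 0)) + c.(a.X)\{a,c,d} + b.(d.X + 0\{a,b,d} + 0\{a,b,c}\{a,b,c})))\{a,c,d} | deadlocked
  t3 = a.(rec X. d.(a.X + (0 + 0)) + c.(a.X)\{a,c,d} + b.(d.X + 0\{a,b,d} + 0\{a,b,c}\{a,b,c})) + (0 + 0) | —a→ t0
Bisimilarity quotient blocks:
  B0 = {s0}
  B1 = {s3}
  B2 = {s2, t2}
  B3 = {s1}
  B4 = {t0}
  B5 = {t3}
  B6 = {t1}
s0 ∈ B0, t0 ∈ B4 → different blocks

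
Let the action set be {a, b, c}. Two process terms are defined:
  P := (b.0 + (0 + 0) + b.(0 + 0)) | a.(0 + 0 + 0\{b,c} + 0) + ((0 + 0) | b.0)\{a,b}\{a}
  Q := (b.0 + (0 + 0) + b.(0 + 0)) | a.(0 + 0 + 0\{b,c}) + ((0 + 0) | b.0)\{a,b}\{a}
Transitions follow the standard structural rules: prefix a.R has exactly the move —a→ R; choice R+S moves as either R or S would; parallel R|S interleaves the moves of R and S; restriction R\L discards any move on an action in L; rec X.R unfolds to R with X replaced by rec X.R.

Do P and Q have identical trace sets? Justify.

P's transition system — 6 states:
  s0 = (b.0 + (0 + 0) + b.(0 + 0)) | a.(0 + 0 + 0\{b,c} + 0) + ((0 + 0) | b.0)\{a,b}\{a} → --a--▸ s1, --b--▸ s2, --b--▸ s3
  s1 = (b.0 + (0 + 0) + b.(0 + 0)) | (0 + 0 + 0\{b,c} + 0) → --b--▸ s4, --b--▸ s5
  s2 = (0 + 0) | a.(0 + 0 + 0\{b,c} + 0) → --a--▸ s4
  s3 = 0 | a.(0 + 0 + 0\{b,c} + 0) → --a--▸ s5
  s4 = (0 + 0) | (0 + 0 + 0\{b,c} + 0) → ·
  s5 = 0 | (0 + 0 + 0\{b,c} + 0) → ·
Q's transition system — 6 states:
  t0 = (b.0 + (0 + 0) + b.(0 + 0)) | a.(0 + 0 + 0\{b,c}) + ((0 + 0) | b.0)\{a,b}\{a} → --a--▸ t1, --b--▸ t2, --b--▸ t3
  t1 = (b.0 + (0 + 0) + b.(0 + 0)) | (0 + 0 + 0\{b,c}) → --b--▸ t4, --b--▸ t5
  t2 = (0 + 0) | a.(0 + 0 + 0\{b,c}) → --a--▸ t4
  t3 = 0 | a.(0 + 0 + 0\{b,c}) → --a--▸ t5
  t4 = (0 + 0) | (0 + 0 + 0\{b,c}) → ·
  t5 = 0 | (0 + 0 + 0\{b,c}) → ·
Partition-refinement fixed point:
  B0 = {s0, t0}
  B1 = {s1, t1}
  B2 = {s4, s5, t4, t5}
  B3 = {s2, s3, t2, t3}
s0 ∈ B0, t0 ∈ B0 → same block
Bisimilar ⇒ trace-equivalent.

traces(P) = traces(Q)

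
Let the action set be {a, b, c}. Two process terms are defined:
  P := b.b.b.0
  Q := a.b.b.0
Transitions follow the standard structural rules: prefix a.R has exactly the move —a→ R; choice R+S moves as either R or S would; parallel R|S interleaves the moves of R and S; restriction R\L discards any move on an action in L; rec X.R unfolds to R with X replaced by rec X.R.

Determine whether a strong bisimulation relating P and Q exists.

NO

P's transition system — 4 states:
  p0 = b.b.b.0 → =b=> p1
  p1 = b.b.0 → =b=> p2
  p2 = b.0 → =b=> p3
  p3 = 0 → ∅
Q's transition system — 4 states:
  q0 = a.b.b.0 → =a=> q1
  q1 = b.b.0 → =b=> q2
  q2 = b.0 → =b=> q3
  q3 = 0 → ∅
Bisimilarity quotient blocks:
  B0 = {p0}
  B1 = {p1, q1}
  B2 = {p2, q2}
  B3 = {p3, q3}
  B4 = {q0}
p0 ∈ B0, q0 ∈ B4 → different blocks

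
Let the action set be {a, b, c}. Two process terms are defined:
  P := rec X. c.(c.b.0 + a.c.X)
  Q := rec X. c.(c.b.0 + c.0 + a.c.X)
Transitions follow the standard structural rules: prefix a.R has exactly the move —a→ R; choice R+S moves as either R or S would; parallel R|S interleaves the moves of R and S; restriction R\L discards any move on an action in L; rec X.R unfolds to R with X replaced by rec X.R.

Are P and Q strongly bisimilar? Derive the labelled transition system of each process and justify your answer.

P's transition system — 5 states:
  p0 = rec X. c.(c.b.0 + a.c.X) ⊢ =c=> p1
  p1 = c.b.0 + a.c.(rec X. c.(c.b.0 + a.c.X)) ⊢ =a=> p2, =c=> p3
  p2 = c.(rec X. c.(c.b.0 + a.c.X)) ⊢ =c=> p0
  p3 = b.0 ⊢ =b=> p4
  p4 = 0 ⊢ stopped
Q's transition system — 5 states:
  q0 = rec X. c.(c.b.0 + c.0 + a.c.X) ⊢ =c=> q1
  q1 = c.b.0 + c.0 + a.c.(rec X. c.(c.b.0 + c.0 + a.c.X)) ⊢ =a=> q2, =c=> q3, =c=> q4
  q2 = c.(rec X. c.(c.b.0 + c.0 + a.c.X)) ⊢ =c=> q0
  q3 = 0 ⊢ stopped
  q4 = b.0 ⊢ =b=> q3
Partition-refinement fixed point:
  B0 = {p0}
  B1 = {p1}
  B2 = {p2}
  B3 = {p3, q4}
  B4 = {p4, q3}
  B5 = {q0}
  B6 = {q1}
  B7 = {q2}
p0 ∈ B0, q0 ∈ B5 → different blocks

NO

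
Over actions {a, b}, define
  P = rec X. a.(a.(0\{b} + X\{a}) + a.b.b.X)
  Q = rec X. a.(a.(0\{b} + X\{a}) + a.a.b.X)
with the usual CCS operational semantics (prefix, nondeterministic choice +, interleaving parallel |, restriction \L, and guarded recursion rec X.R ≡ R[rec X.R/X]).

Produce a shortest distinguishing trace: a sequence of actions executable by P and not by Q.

aab

LTS(P): 5 reachable states
  p0 = rec X. a.(a.(0\{b} + X\{a}) + a.b.b.X) :: -a-> p1
  p1 = a.(0\{b} + (rec X. a.(a.(0\{b} + X\{a}) + a.b.b.X))\{a}) + a.b.b.(rec X. a.(a.(0\{b} + X\{a}) + a.b.b.X)) :: -a-> p2, -a-> p3
  p2 = 0\{b} + (rec X. a.(a.(0\{b} + X\{a}) + a.b.b.X))\{a} :: ∅
  p3 = b.b.(rec X. a.(a.(0\{b} + X\{a}) + a.b.b.X)) :: -b-> p4
  p4 = b.(rec X. a.(a.(0\{b} + X\{a}) + a.b.b.X)) :: -b-> p0
LTS(Q): 5 reachable states
  q0 = rec X. a.(a.(0\{b} + X\{a}) + a.a.b.X) :: -a-> q1
  q1 = a.(0\{b} + (rec X. a.(a.(0\{b} + X\{a}) + a.a.b.X))\{a}) + a.a.b.(rec X. a.(a.(0\{b} + X\{a}) + a.a.b.X)) :: -a-> q2, -a-> q3
  q2 = 0\{b} + (rec X. a.(a.(0\{b} + X\{a}) + a.a.b.X))\{a} :: ∅
  q3 = a.b.(rec X. a.(a.(0\{b} + X\{a}) + a.a.b.X)) :: -a-> q4
  q4 = b.(rec X. a.(a.(0\{b} + X\{a}) + a.a.b.X)) :: -b-> q0
Executing aab from P (initial set {p0}):
  [1] a ⇒ {p1}
  [2] a ⇒ {p2, p3}
  [3] b ⇒ {p4}
  — P admits the full trace.
Executing aab from Q (initial set {q0}):
  [1] a ⇒ {q1}
  [2] a ⇒ {q2, q3}
  [3] b ⇒ ∅  — Q cannot continue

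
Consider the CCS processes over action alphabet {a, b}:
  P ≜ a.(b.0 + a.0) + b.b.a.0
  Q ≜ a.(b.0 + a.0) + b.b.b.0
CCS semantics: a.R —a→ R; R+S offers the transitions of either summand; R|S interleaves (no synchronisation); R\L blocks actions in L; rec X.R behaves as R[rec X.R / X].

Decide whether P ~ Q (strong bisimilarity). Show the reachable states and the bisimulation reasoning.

LTS(P): 5 reachable states
  m0 = a.(b.0 + a.0) + b.b.a.0 | --a--▸ m1, --b--▸ m2
  m1 = b.0 + a.0 | --a--▸ m3, --b--▸ m3
  m2 = b.a.0 | --b--▸ m4
  m3 = 0 | deadlocked
  m4 = a.0 | --a--▸ m3
LTS(Q): 5 reachable states
  n0 = a.(b.0 + a.0) + b.b.b.0 | --a--▸ n1, --b--▸ n2
  n1 = b.0 + a.0 | --a--▸ n3, --b--▸ n3
  n2 = b.b.0 | --b--▸ n4
  n3 = 0 | deadlocked
  n4 = b.0 | --b--▸ n3
Coarsest stable partition (strong bisimilarity classes):
  B0 = {m0}
  B1 = {m1, n1}
  B2 = {m3, n3}
  B3 = {m2}
  B4 = {m4}
  B5 = {n0}
  B6 = {n2}
  B7 = {n4}
m0 ∈ B0, n0 ∈ B5 → different blocks

not bisimilar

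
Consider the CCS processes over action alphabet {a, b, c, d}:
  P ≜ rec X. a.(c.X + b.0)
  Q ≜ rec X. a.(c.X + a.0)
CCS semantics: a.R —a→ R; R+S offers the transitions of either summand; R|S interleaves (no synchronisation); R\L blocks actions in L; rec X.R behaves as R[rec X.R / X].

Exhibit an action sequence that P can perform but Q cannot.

Reachable graph of P (3 states):
  p0 = rec X. a.(c.X + b.0) → --a--▸ p1
  p1 = c.(rec X. a.(c.X + b.0)) + b.0 → --b--▸ p2, --c--▸ p0
  p2 = 0 → (no moves)
Reachable graph of Q (3 states):
  q0 = rec X. a.(c.X + a.0) → --a--▸ q1
  q1 = c.(rec X. a.(c.X + a.0)) + a.0 → --a--▸ q2, --c--▸ q0
  q2 = 0 → (no moves)
Trace ⟨ab⟩ through P, begin at {p0}:
  [1] a ⇒ {p1}
  [2] b ⇒ {p2}
  — P admits the full trace.
Trace ⟨ab⟩ through Q, begin at {q0}:
  [1] a ⇒ {q1}
  [2] b ⇒ no successor for Q

ab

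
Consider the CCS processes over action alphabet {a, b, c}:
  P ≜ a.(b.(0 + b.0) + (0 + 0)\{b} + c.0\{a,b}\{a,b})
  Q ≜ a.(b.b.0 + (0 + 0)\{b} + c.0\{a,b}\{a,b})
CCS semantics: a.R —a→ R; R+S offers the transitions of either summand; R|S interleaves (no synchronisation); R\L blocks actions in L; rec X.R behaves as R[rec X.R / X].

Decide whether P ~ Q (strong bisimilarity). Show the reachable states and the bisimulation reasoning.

P ~ Q

Reachable graph of P (5 states):
  u0 = a.(b.(0 + b.0) + (0 + 0)\{b} + c.0\{a,b}\{a,b}) :: =a=> u1
  u1 = b.(0 + b.0) + (0 + 0)\{b} + c.0\{a,b}\{a,b} :: =b=> u2, =c=> u3
  u2 = 0 + b.0 :: =b=> u4
  u3 = 0\{a,b}\{a,b} :: (no moves)
  u4 = 0 :: (no moves)
Reachable graph of Q (5 states):
  v0 = a.(b.b.0 + (0 + 0)\{b} + c.0\{a,b}\{a,b}) :: =a=> v1
  v1 = b.b.0 + (0 + 0)\{b} + c.0\{a,b}\{a,b} :: =b=> v2, =c=> v3
  v2 = b.0 :: =b=> v4
  v3 = 0\{a,b}\{a,b} :: (no moves)
  v4 = 0 :: (no moves)
Coarsest stable partition (strong bisimilarity classes):
  B0 = {u0, v0}
  B1 = {u1, v1}
  B2 = {u2, v2}
  B3 = {u3, u4, v3, v4}
u0 ∈ B0, v0 ∈ B0 → same block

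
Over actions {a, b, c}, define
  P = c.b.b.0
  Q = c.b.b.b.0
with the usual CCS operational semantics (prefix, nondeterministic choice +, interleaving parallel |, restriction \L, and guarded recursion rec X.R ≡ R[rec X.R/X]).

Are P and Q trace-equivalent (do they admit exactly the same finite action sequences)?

LTS(P): 4 reachable states
  m0 = c.b.b.0 has moves -c-> m1
  m1 = b.b.0 has moves -b-> m2
  m2 = b.0 has moves -b-> m3
  m3 = 0 has moves stopped
LTS(Q): 5 reachable states
  n0 = c.b.b.b.0 has moves -c-> n1
  n1 = b.b.b.0 has moves -b-> n2
  n2 = b.b.0 has moves -b-> n3
  n3 = b.0 has moves -b-> n4
  n4 = 0 has moves stopped
Run σ = ⟨cbbb⟩ on Q: start {n0}
  after c @ step 1: {n1}
  after b @ step 2: {n2}
  after b @ step 3: {n3}
  after b @ step 4: {n4}
  ✓ Q
Run σ = ⟨cbbb⟩ on P: start {m0}
  after c @ step 1: {m1}
  after b @ step 2: {m2}
  after b @ step 3: {m3}
  after b @ step 4: no successor for P

trace-distinct — witness ⟨cbbb⟩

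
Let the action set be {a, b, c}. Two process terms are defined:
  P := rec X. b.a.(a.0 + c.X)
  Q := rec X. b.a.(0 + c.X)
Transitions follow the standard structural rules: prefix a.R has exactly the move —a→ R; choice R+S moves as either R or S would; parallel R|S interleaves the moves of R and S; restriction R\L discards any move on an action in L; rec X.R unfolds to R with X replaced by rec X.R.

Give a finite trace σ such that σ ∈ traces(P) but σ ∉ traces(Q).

Reachable graph of P (4 states):
  p0 = rec X. b.a.(a.0 + c.X) → --b--▸ p1
  p1 = a.(a.0 + c.(rec X. b.a.(a.0 + c.X))) → --a--▸ p2
  p2 = a.0 + c.(rec X. b.a.(a.0 + c.X)) → --a--▸ p3, --c--▸ p0
  p3 = 0 → deadlocked
Reachable graph of Q (3 states):
  q0 = rec X. b.a.(0 + c.X) → --b--▸ q1
  q1 = a.(0 + c.(rec X. b.a.(0 + c.X))) → --a--▸ q2
  q2 = 0 + c.(rec X. b.a.(0 + c.X)) → --c--▸ q0
Run σ = ⟨baa⟩ on P: start {p0}
  after b @ step 1: {p1}
  after a @ step 2: {p2}
  after a @ step 3: {p3}
  P completes σ.
Run σ = ⟨baa⟩ on Q: start {q0}
  after b @ step 1: {q1}
  after a @ step 2: {q2}
  after a @ step 3: no successor for Q

baa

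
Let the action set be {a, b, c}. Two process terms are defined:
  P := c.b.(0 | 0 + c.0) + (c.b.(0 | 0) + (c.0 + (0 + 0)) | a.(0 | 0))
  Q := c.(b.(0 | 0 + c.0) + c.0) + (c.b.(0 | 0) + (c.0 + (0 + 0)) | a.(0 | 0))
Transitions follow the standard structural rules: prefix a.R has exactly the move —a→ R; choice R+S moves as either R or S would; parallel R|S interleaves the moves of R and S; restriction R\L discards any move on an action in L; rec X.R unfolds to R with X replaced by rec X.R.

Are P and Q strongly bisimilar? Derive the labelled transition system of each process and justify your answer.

Reachable graph of P (9 states):
  p0 = c.b.(0 | 0 + c.0) + (c.b.(0 | 0) + (c.0 + (0 + 0)) | a.(0 | 0)) | =a=> p1, =c=> p2, =c=> p3, =c=> p4
  p1 = (c.0 + (0 + 0)) | (0 | 0) | =c=> p5
  p2 = 0 | a.(0 | 0) | =a=> p5
  p3 = b.(0 | 0 + c.0) | =b=> p6
  p4 = b.(0 | 0) | =b=> p7
  p5 = 0 | (0 | 0) | ∅
  p6 = 0 | 0 + c.0 | =c=> p8
  p7 = 0 | 0 | ∅
  p8 = 0 | ∅
Reachable graph of Q (9 states):
  q0 = c.(b.(0 | 0 + c.0) + c.0) + (c.b.(0 | 0) + (c.0 + (0 + 0)) | a.(0 | 0)) | =a=> q1, =c=> q2, =c=> q3, =c=> q4
  q1 = (c.0 + (0 + 0)) | (0 | 0) | =c=> q5
  q2 = 0 | a.(0 | 0) | =a=> q5
  q3 = b.(0 | 0 + c.0) + c.0 | =b=> q6, =c=> q7
  q4 = b.(0 | 0) | =b=> q8
  q5 = 0 | (0 | 0) | ∅
  q6 = 0 | 0 + c.0 | =c=> q7
  q7 = 0 | ∅
  q8 = 0 | 0 | ∅
Partition-refinement fixed point:
  B0 = {p0}
  B1 = {p4, q4}
  B2 = {p5, p7, p8, q5, q7, q8}
  B3 = {p2, q2}
  B4 = {p3}
  B5 = {p1, p6, q1, q6}
  B6 = {q0}
  B7 = {q3}
p0 ∈ B0, q0 ∈ B6 → different blocks

not bisimilar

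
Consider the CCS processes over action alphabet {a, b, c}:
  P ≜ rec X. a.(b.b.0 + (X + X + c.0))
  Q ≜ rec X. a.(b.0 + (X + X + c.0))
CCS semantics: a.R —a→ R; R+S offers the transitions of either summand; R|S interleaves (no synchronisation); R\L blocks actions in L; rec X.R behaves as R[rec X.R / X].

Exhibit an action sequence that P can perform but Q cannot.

LTS(P): 4 reachable states
  s0 = rec X. a.(b.b.0 + (X + X + c.0)) ⊢ -a-> s1
  s1 = b.b.0 + ((rec X. a.(b.b.0 + (X + X + c.0))) + (rec X. a.(b.b.0 + (X + X + c.0))) + c.0) ⊢ -a-> s1, -b-> s2, -c-> s3
  s2 = b.0 ⊢ -b-> s3
  s3 = 0 ⊢ ∅
LTS(Q): 3 reachable states
  t0 = rec X. a.(b.0 + (X + X + c.0)) ⊢ -a-> t1
  t1 = b.0 + ((rec X. a.(b.0 + (X + X + c.0))) + (rec X. a.(b.0 + (X + X + c.0))) + c.0) ⊢ -a-> t1, -b-> t2, -c-> t2
  t2 = 0 ⊢ ∅
Executing abb from P (initial set {s0}):
  after a @ step 1: {s1}
  after b @ step 2: {s2}
  after b @ step 3: {s3}
  P completes σ.
Executing abb from Q (initial set {t0}):
  after a @ step 1: {t1}
  after b @ step 2: {t2}
  after b @ step 3: no successor for Q

abb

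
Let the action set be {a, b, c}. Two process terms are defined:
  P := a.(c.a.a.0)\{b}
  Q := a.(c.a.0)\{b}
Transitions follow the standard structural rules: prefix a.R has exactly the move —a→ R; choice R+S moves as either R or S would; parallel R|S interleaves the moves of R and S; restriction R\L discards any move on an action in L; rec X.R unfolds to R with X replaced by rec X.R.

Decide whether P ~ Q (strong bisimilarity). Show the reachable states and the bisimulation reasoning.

LTS(P): 5 reachable states
  s0 = a.(c.a.a.0)\{b} has moves =a=> s1
  s1 = (c.a.a.0)\{b} has moves =c=> s2
  s2 = (a.a.0)\{b} has moves =a=> s3
  s3 = (a.0)\{b} has moves =a=> s4
  s4 = 0\{b} has moves deadlocked
LTS(Q): 4 reachable states
  t0 = a.(c.a.0)\{b} has moves =a=> t1
  t1 = (c.a.0)\{b} has moves =c=> t2
  t2 = (a.0)\{b} has moves =a=> t3
  t3 = 0\{b} has moves deadlocked
Bisimilarity quotient blocks:
  B0 = {s0}
  B1 = {s1}
  B2 = {s2}
  B3 = {s3, t2}
  B4 = {s4, t3}
  B5 = {t0}
  B6 = {t1}
s0 ∈ B0, t0 ∈ B5 → different blocks

not bisimilar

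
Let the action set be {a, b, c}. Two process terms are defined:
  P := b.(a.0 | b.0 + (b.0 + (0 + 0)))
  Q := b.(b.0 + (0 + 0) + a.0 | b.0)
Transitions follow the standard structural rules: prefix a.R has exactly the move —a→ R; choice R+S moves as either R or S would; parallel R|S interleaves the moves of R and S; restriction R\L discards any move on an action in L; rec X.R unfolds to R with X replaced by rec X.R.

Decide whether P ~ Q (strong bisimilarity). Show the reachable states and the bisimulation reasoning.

P ~ Q

LTS(P): 6 reachable states
  m0 = b.(a.0 | b.0 + (b.0 + (0 + 0))) | =b=> m1
  m1 = a.0 | b.0 + (b.0 + (0 + 0)) | =a=> m2, =b=> m3, =b=> m4
  m2 = 0 | b.0 | =b=> m5
  m3 = 0 | ·
  m4 = a.0 | 0 | =a=> m5
  m5 = 0 | 0 | ·
LTS(Q): 6 reachable states
  n0 = b.(b.0 + (0 + 0) + a.0 | b.0) | =b=> n1
  n1 = b.0 + (0 + 0) + a.0 | b.0 | =a=> n2, =b=> n3, =b=> n4
  n2 = 0 | b.0 | =b=> n5
  n3 = 0 | ·
  n4 = a.0 | 0 | =a=> n5
  n5 = 0 | 0 | ·
Coarsest stable partition (strong bisimilarity classes):
  B0 = {m0, n0}
  B1 = {m1, n1}
  B2 = {m2, n2}
  B3 = {m3, m5, n3, n5}
  B4 = {m4, n4}
m0 ∈ B0, n0 ∈ B0 → same block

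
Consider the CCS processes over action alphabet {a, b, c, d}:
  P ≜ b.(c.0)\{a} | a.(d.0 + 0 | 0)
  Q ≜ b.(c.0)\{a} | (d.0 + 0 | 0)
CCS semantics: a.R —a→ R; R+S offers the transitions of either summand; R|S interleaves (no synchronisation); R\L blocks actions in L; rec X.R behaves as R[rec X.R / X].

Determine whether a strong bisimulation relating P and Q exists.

not bisimilar

P's transition system — 9 states:
  p0 = b.(c.0)\{a} | a.(d.0 + 0 | 0) has moves —a→ p1, —b→ p2
  p1 = b.(c.0)\{a} | (d.0 + 0 | 0) has moves —b→ p3, —d→ p4
  p2 = (c.0)\{a} | a.(d.0 + 0 | 0) has moves —a→ p3, —c→ p5
  p3 = (c.0)\{a} | (d.0 + 0 | 0) has moves —c→ p6, —d→ p7
  p4 = b.(c.0)\{a} | 0 has moves —b→ p7
  p5 = 0\{a} | a.(d.0 + 0 | 0) has moves —a→ p6
  p6 = 0\{a} | (d.0 + 0 | 0) has moves —d→ p8
  p7 = (c.0)\{a} | 0 has moves —c→ p8
  p8 = 0\{a} | 0 has moves deadlocked
Q's transition system — 6 states:
  q0 = b.(c.0)\{a} | (d.0 + 0 | 0) has moves —b→ q1, —d→ q2
  q1 = (c.0)\{a} | (d.0 + 0 | 0) has moves —c→ q3, —d→ q4
  q2 = b.(c.0)\{a} | 0 has moves —b→ q4
  q3 = 0\{a} | (d.0 + 0 | 0) has moves —d→ q5
  q4 = (c.0)\{a} | 0 has moves —c→ q5
  q5 = 0\{a} | 0 has moves deadlocked
Bisimilarity quotient blocks:
  B0 = {p0}
  B1 = {p2}
  B2 = {p3, q1}
  B3 = {p7, q4}
  B4 = {p8, q5}
  B5 = {p6, q3}
  B6 = {p5}
  B7 = {p1, q0}
  B8 = {p4, q2}
p0 ∈ B0, q0 ∈ B7 → different blocks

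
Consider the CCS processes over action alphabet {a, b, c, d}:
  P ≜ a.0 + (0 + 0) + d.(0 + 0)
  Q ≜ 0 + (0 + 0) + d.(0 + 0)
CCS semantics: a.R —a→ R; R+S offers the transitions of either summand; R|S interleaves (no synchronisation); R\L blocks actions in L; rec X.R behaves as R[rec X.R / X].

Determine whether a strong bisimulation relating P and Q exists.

LTS(P): 3 reachable states
  p0 = a.0 + (0 + 0) + d.(0 + 0) | =a=> p1, =d=> p2
  p1 = 0 | ∅
  p2 = 0 + 0 | ∅
LTS(Q): 2 reachable states
  q0 = 0 + (0 + 0) + d.(0 + 0) | =d=> q1
  q1 = 0 + 0 | ∅
Coarsest stable partition (strong bisimilarity classes):
  B0 = {p0}
  B1 = {p1, p2, q1}
  B2 = {q0}
p0 ∈ B0, q0 ∈ B2 → different blocks

NO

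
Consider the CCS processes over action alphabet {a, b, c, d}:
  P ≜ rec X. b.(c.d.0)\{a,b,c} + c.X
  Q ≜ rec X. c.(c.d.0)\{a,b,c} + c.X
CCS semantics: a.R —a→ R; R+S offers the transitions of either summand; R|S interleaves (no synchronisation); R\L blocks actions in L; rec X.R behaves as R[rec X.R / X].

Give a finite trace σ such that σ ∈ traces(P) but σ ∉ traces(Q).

Reachable graph of P (2 states):
  u0 = rec X. b.(c.d.0)\{a,b,c} + c.X ⊢ =b=> u1, =c=> u0
  u1 = (c.d.0)\{a,b,c} ⊢ ∅
Reachable graph of Q (2 states):
  v0 = rec X. c.(c.d.0)\{a,b,c} + c.X ⊢ =c=> v0, =c=> v1
  v1 = (c.d.0)\{a,b,c} ⊢ ∅
Trace ⟨b⟩ through P, begin at {u0}:
  [1] b ⇒ {u1}
  P completes σ.
Trace ⟨b⟩ through Q, begin at {v0}:
  [1] b ⇒ ∅  — Q cannot continue

b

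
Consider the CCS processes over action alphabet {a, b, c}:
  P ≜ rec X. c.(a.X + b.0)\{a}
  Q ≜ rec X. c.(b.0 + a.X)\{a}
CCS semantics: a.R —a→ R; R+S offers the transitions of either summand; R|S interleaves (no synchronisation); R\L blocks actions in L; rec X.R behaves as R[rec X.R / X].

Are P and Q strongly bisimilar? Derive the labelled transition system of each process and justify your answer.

YES

LTS(P): 3 reachable states
  s0 = rec X. c.(a.X + b.0)\{a} :: —c→ s1
  s1 = (a.(rec X. c.(a.X + b.0)\{a}) + b.0)\{a} :: —b→ s2
  s2 = 0\{a} :: ∅
LTS(Q): 3 reachable states
  t0 = rec X. c.(b.0 + a.X)\{a} :: —c→ t1
  t1 = (b.0 + a.(rec X. c.(b.0 + a.X)\{a}))\{a} :: —b→ t2
  t2 = 0\{a} :: ∅
Coarsest stable partition (strong bisimilarity classes):
  B0 = {s0, t0}
  B1 = {s1, t1}
  B2 = {s2, t2}
s0 ∈ B0, t0 ∈ B0 → same block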